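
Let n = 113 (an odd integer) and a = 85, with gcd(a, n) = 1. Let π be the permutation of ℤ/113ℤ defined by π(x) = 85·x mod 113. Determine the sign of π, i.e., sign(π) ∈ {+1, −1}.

Trace 16: π^k(16) = [16, 4, 1, 85, 106, 83, 49] for k=0..6.
9 cycles of lengths [14, 14, 14, 14, 14, 14, 14, 14, 1].
With 9 cycles on 113 points, sign = (−1)^{113−9} = +1.
(85|113)_J = +1 (Zolotarev's lemma cross-check).

+1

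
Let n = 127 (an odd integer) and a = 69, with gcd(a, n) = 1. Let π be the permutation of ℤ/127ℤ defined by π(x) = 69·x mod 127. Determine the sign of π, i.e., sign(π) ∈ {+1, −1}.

+1

Orbit of 88 under x↦69x: [88, 103, 122, 36, 71, 73, 84]… (length divides ord_127(69)).
The orbit structure of x ↦ 69x mod 127: 3 orbits of sizes [63, 63, 1].
n − c = 127 − 3 = 124; sign = (−1)^124 = +1.
Zolotarev: (69|127) = +1, matching the cycle-count sign.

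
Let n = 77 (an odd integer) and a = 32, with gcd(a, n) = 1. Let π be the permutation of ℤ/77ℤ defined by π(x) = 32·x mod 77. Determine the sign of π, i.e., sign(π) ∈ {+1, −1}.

Orbit of 43 under x↦32x: [43, 67, 65, 1, 32, 23]… (length divides ord_77(32)).
π_32 has 18 disjoint cycles with lengths [6, 6, 6, 6, 6, 6, 6, 6, 6, 6, 3, 3, 2, 2, 2, 2, 2, 1] on {0,…,76}.
18 cycles on 77: each ℓ→(−1)^(ℓ−1), product (−1)^59 = -1.

-1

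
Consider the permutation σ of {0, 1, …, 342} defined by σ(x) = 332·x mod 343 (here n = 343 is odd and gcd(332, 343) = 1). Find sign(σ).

Orbit of 195 under x↦332x: [195, 256, 271, 106, 206, 135, 230]… (length divides ord_343(332)).
Cycle lengths of π_332 on ℤ/343ℤ: [294, 42, 6, 1]; 4 cycles in total.
n − c = 343 − 4 = 339; sign = (−1)^339 = -1.
The Jacobi symbol (332|343) = -1 (Zolotarev) agrees.

-1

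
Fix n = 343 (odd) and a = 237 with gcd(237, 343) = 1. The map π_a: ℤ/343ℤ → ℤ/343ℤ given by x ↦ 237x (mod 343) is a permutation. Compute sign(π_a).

-1

Start at x=267: 267 → 167 → 134 → 202 → 197 → 41 → 113 → … (one orbit).
π_237 has 10 disjoint cycles with lengths [98, 98, 98, 14, 14, 14, 2, 2, 2, 1] on {0,…,342}.
10 cycles on 343: each ℓ→(−1)^(ℓ−1), product (−1)^333 = -1.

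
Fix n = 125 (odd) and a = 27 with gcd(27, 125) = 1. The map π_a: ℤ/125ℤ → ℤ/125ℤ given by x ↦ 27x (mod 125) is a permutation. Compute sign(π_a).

Start at x=34: 34 → 43 → 36 → 97 → 119 → 88 → 1 → … (one orbit).
4 cycles of lengths [100, 20, 4, 1].
With 4 cycles on 125 points, sign = (−1)^{125−4} = -1.
Zolotarev: (27|125) = -1, matching the cycle-count sign.

-1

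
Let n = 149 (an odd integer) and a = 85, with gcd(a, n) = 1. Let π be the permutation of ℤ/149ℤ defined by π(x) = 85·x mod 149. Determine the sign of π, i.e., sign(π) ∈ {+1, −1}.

Orbit of 36 under x↦85x: [36, 80, 95, 29, 81, 31, 102]… (length divides ord_149(85)).
Cycle lengths of π_85 on ℤ/149ℤ: [37, 37, 37, 37, 1]; 5 cycles in total.
149 − 5 = 144 transpositions; sign(π) = (−1)^144 = +1.
The Jacobi symbol (85|149) = +1 (Zolotarev) agrees.

+1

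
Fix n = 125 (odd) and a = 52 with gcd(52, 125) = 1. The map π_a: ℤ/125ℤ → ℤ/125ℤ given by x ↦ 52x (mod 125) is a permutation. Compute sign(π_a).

-1

Trace 62: π^k(62) = [62, 99, 23, 71, 67, 109, 43] for k=0..6.
4 cycles of lengths [100, 20, 4, 1].
125 − 4 = 121 transpositions; sign(π) = (−1)^121 = -1.
The Jacobi symbol (52|125) = -1 (Zolotarev) agrees.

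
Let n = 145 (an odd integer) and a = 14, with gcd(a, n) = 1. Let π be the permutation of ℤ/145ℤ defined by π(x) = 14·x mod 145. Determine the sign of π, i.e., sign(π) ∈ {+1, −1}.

-1

Start at x=79: 79 → 91 → 114 → 1 → 14 → 51 → 134 → … (one orbit).
Cycle lengths of π_14 on ℤ/145ℤ: [28, 28, 28, 28, 28, 2, 2, 1]; 8 cycles in total.
Σ(ℓ_i−1) = 145−8 = 137; sign = (−1)^137 = -1.
(14|145)_J = -1 (Zolotarev's lemma cross-check).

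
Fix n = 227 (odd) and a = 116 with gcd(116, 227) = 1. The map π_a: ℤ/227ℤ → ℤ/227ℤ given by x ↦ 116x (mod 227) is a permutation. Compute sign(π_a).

Start at x=173: 173 → 92 → 3 → 121 → 189 → 132 → 103 → … (one orbit).
Cycle type of π: 113×2 + 1; total 3 cycles.
Σ(ℓ_i−1) = 227−3 = 224; sign = (−1)^224 = +1.

+1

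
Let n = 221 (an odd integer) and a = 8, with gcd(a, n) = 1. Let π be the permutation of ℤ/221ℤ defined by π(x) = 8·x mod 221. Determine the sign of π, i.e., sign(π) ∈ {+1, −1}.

Start at x=1: 1 → 8 → 64 → 70 → 118 → 60 → 38 → … (one orbit).
Cycle lengths of π_8 on ℤ/221ℤ: [8, 8, 8, 8, 8, 8, 8, 8, 8, 8, 8, 8, 8, 8, 8, 8, 8, 8, 8, 8, 8, 8, 8, 8, 8, 8, 4, 4, 4, 1]; 30 cycles in total.
n − c = 221 − 30 = 191; sign = (−1)^191 = -1.

-1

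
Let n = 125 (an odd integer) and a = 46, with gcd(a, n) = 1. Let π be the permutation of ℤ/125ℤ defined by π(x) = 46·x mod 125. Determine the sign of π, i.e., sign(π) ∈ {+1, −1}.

Trace 46: π^k(46) = [46, 116, 86, 81, 101, 21, 91] for k=0..6.
π_46 has 13 disjoint cycles with lengths [25, 25, 25, 25, 5, 5, 5, 5, 1, 1, 1, 1, 1] on {0,…,124}.
125 − 13 = 112 transpositions; sign(π) = (−1)^112 = +1.
Check: (46/125) = +1 by Zolotarev.

+1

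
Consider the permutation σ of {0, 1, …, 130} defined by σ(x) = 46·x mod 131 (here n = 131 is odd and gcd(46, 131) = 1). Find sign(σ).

+1

Orbit of 4 under x↦46x: [4, 53, 80, 12, 28, 109, 36]… (length divides ord_131(46)).
Cycle type of π: 65×2 + 1; total 3 cycles.
With 3 cycles on 131 points, sign = (−1)^{131−3} = +1.
Via Zolotarev, sign(π_{46}) = (46|131) = +1.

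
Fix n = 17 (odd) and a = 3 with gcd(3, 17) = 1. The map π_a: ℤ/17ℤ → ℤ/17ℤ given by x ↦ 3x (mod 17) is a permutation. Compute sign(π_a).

Start at x=15: 15 → 11 → 16 → 14 → 8 → 7 → 4 → … (one orbit).
Cycle type of π: 16 + 1; total 2 cycles.
With 2 cycles on 17 points, sign = (−1)^{17−2} = -1.

-1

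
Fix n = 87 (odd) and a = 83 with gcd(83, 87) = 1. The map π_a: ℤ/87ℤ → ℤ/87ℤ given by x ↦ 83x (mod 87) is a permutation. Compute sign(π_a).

-1

Start at x=49: 49 → 65 → 1 → 83 → 16 → 23 → 82 → … (one orbit).
Cycle type of π: 14×4 + 7×4 + 2 + 1; total 10 cycles.
Σ(ℓ_i−1) = 87−10 = 77; sign = (−1)^77 = -1.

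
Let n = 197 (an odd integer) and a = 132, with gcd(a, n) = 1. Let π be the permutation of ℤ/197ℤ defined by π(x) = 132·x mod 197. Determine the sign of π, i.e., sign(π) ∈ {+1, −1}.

Start at x=37: 37 → 156 → 104 → 135 → 90 → 60 → 40 → … (one orbit).
Decompose π into cycles: lengths [49, 49, 49, 49, 1] (5 cycles, including the fixed point 0).
n − c = 197 − 5 = 192; sign = (−1)^192 = +1.
Zolotarev: (132|197) = +1, matching the cycle-count sign.

+1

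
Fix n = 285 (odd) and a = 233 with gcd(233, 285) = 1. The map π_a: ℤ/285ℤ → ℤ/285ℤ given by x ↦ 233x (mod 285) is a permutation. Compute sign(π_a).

Start at x=62: 62 → 196 → 68 → 169 → 47 → 121 → 263 → … (one orbit).
Cycle lengths of π_233 on ℤ/285ℤ: [36, 36, 36, 36, 36, 36, 18, 18, 9, 9, 4, 4, 4, 2, 1]; 15 cycles in total.
15 cycles on 285: each ℓ→(−1)^(ℓ−1), product (−1)^270 = +1.

+1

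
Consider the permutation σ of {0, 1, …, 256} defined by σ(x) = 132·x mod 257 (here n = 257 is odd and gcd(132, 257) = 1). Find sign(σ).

Trace 193: π^k(193) = [193, 33, 244, 83, 162, 53, 57] for k=0..6.
The orbit structure of x ↦ 132x mod 257: 2 orbits of sizes [256, 1].
Σ(ℓ_i−1) = 257−2 = 255; sign = (−1)^255 = -1.

-1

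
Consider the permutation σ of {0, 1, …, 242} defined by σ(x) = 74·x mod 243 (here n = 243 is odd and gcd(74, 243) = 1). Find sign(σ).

Start at x=92: 92 → 4 → 53 → 34 → 86 → 46 → 2 → … (one orbit).
Decompose π into cycles: lengths [162, 54, 18, 6, 2, 1] (6 cycles, including the fixed point 0).
243 − 6 = 237 transpositions; sign(π) = (−1)^237 = -1.
The Jacobi symbol (74|243) = -1 (Zolotarev) agrees.

-1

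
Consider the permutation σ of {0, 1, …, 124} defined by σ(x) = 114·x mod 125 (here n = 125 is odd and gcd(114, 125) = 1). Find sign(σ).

+1

Orbit of 124 under x↦114x: [124, 11, 4, 81, 109, 51, 64]… (length divides ord_125(114)).
Decompose π into cycles: lengths [50, 50, 10, 10, 2, 2, 1] (7 cycles, including the fixed point 0).
sign(π) = (−1)^{n − #cycles} = (−1)^{125−7} = (−1)^118 = +1.
(114|125)_J = +1 (Zolotarev's lemma cross-check).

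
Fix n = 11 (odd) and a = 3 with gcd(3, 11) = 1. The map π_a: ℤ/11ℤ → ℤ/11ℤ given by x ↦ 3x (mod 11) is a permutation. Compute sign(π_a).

Orbit of 1 under x↦3x: [1, 3, 9, 5, 4]… (length divides ord_11(3)).
3 cycles of lengths [5, 5, 1].
Σ(ℓ_i−1) = 11−3 = 8; sign = (−1)^8 = +1.
Check: (3/11) = +1 by Zolotarev.

+1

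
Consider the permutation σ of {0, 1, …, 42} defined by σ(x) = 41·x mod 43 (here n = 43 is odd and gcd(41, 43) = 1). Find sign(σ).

+1

Trace 21: π^k(21) = [21, 1, 41, 4, 35, 16, 11] for k=0..6.
π_41 has 7 disjoint cycles with lengths [7, 7, 7, 7, 7, 7, 1] on {0,…,42}.
n − c = 43 − 7 = 36; sign = (−1)^36 = +1.
Check: (41/43) = +1 by Zolotarev.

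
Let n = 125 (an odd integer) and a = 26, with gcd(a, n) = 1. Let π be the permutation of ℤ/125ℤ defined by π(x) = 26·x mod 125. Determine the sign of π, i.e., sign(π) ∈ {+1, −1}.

Orbit of 76 under x↦26x: [76, 101, 1, 26, 51]… (length divides ord_125(26)).
Cycle lengths of π_26 on ℤ/125ℤ: [5, 5, 5, 5, 5, 5, 5, 5, 5, 5, 5, 5, 5, 5, 5, 5, 5, 5, 5, 5, 1, 1, 1, 1, 1, 1, 1, 1, 1, 1, 1, 1, 1, 1, 1, 1, 1, 1, 1, 1, 1, 1, 1, 1, 1]; 45 cycles in total.
With 45 cycles on 125 points, sign = (−1)^{125−45} = +1.
Zolotarev: (26|125) = +1, matching the cycle-count sign.

+1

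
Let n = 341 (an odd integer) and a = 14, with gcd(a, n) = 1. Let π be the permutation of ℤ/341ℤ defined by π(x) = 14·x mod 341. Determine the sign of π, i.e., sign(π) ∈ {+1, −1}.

+1

Trace 268: π^k(268) = [268, 1, 14, 196, 16, 224, 67] for k=0..6.
π_14 has 25 disjoint cycles with lengths [15, 15, 15, 15, 15, 15, 15, 15, 15, 15, 15, 15, 15, 15, 15, 15, 15, 15, 15, 15, 15, 15, 5, 5, 1] on {0,…,340}.
n − c = 341 − 25 = 316; sign = (−1)^316 = +1.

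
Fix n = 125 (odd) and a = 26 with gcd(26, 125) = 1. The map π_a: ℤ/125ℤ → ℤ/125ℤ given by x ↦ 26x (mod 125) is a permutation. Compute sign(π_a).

+1

Trace 26: π^k(26) = [26, 51, 76, 101, 1] for k=0..4.
Cycle type of π: 5×20 + 1×25; total 45 cycles.
125 − 45 = 80 transpositions; sign(π) = (−1)^80 = +1.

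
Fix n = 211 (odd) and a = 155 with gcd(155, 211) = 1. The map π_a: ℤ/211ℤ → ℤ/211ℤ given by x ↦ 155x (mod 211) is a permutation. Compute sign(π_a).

Trace 36: π^k(36) = [36, 94, 11, 17, 103, 140, 178] for k=0..6.
The orbit structure of x ↦ 155x mod 211: 2 orbits of sizes [210, 1].
211 − 2 = 209 transpositions; sign(π) = (−1)^209 = -1.
Zolotarev: (155|211) = -1, matching the cycle-count sign.

-1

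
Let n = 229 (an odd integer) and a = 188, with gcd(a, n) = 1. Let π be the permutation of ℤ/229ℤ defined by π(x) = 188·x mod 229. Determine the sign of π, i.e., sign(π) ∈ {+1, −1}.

Orbit of 8 under x↦188x: [8, 130, 166, 64, 124, 183, 54]… (length divides ord_229(188)).
2 cycles of lengths [228, 1].
With 2 cycles on 229 points, sign = (−1)^{229−2} = -1.
Via Zolotarev, sign(π_{188}) = (188|229) = -1.

-1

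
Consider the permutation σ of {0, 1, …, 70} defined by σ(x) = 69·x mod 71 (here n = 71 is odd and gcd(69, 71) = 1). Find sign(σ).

Orbit of 42 under x↦69x: [42, 58, 26, 19, 33, 5, 61]… (length divides ord_71(69)).
2 cycles of lengths [70, 1].
n − c = 71 − 2 = 69; sign = (−1)^69 = -1.
Zolotarev: (69|71) = -1, matching the cycle-count sign.

-1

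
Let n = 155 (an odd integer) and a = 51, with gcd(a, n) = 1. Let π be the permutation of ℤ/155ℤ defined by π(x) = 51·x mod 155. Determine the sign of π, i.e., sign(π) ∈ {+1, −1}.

Trace 121: π^k(121) = [121, 126, 71, 56, 66, 111, 81] for k=0..6.
Cycle type of π: 15×10 + 1×5; total 15 cycles.
15 cycles on 155: each ℓ→(−1)^(ℓ−1), product (−1)^140 = +1.
Zolotarev: (51|155) = +1, matching the cycle-count sign.

+1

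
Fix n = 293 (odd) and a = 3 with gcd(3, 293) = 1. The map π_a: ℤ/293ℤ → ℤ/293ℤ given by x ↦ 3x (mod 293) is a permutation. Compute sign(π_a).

Trace 202: π^k(202) = [202, 20, 60, 180, 247, 155, 172] for k=0..6.
π_3 has 2 disjoint cycles with lengths [292, 1] on {0,…,292}.
With 2 cycles on 293 points, sign = (−1)^{293−2} = -1.
Check: (3/293) = -1 by Zolotarev.

-1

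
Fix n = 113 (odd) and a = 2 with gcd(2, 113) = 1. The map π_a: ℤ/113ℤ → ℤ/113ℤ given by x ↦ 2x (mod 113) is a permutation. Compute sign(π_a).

+1

Start at x=85: 85 → 57 → 1 → 2 → 4 → 8 → 16 → … (one orbit).
Cycle type of π: 28×4 + 1; total 5 cycles.
With 5 cycles on 113 points, sign = (−1)^{113−5} = +1.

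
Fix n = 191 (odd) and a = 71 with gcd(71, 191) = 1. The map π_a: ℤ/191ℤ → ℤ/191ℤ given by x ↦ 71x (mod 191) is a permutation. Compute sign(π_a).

-1

Start at x=106: 106 → 77 → 119 → 45 → 139 → 128 → 111 → … (one orbit).
The orbit structure of x ↦ 71x mod 191: 2 orbits of sizes [190, 1].
n − c = 191 − 2 = 189; sign = (−1)^189 = -1.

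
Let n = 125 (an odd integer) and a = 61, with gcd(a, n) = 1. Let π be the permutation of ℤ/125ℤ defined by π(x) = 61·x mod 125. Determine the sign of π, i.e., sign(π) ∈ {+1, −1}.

Trace 21: π^k(21) = [21, 31, 16, 101, 36, 71, 81] for k=0..6.
13 cycles of lengths [25, 25, 25, 25, 5, 5, 5, 5, 1, 1, 1, 1, 1].
n − c = 125 − 13 = 112; sign = (−1)^112 = +1.

+1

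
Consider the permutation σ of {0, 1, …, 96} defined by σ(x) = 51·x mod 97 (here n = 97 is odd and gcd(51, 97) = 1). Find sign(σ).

Trace 33: π^k(33) = [33, 34, 85, 67, 22, 55, 89] for k=0..6.
4 cycles of lengths [32, 32, 32, 1].
4 cycles on 97: each ℓ→(−1)^(ℓ−1), product (−1)^93 = -1.
(51|97)_J = -1 (Zolotarev's lemma cross-check).

-1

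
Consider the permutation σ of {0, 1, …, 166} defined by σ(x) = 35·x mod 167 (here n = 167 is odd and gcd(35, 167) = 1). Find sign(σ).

Orbit of 100 under x↦35x: [100, 160, 89, 109, 141, 92, 47]… (length divides ord_167(35)).
Cycle type of π: 166 + 1; total 2 cycles.
n − c = 167 − 2 = 165; sign = (−1)^165 = -1.

-1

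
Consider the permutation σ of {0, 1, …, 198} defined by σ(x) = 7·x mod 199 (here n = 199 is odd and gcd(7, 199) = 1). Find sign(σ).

+1

Start at x=131: 131 → 121 → 51 → 158 → 111 → 180 → 66 → … (one orbit).
The orbit structure of x ↦ 7x mod 199: 3 orbits of sizes [99, 99, 1].
Σ(ℓ_i−1) = 199−3 = 196; sign = (−1)^196 = +1.
Zolotarev: (7|199) = +1, matching the cycle-count sign.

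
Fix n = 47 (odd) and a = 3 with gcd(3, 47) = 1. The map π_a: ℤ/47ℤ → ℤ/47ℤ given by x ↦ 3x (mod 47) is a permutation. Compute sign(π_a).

+1

Orbit of 34 under x↦3x: [34, 8, 24, 25, 28, 37, 17]… (length divides ord_47(3)).
Decompose π into cycles: lengths [23, 23, 1] (3 cycles, including the fixed point 0).
3 cycles on 47: each ℓ→(−1)^(ℓ−1), product (−1)^44 = +1.
The Jacobi symbol (3|47) = +1 (Zolotarev) agrees.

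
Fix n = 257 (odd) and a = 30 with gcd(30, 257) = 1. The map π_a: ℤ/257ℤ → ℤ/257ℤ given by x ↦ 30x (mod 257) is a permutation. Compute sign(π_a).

+1

Trace 60: π^k(60) = [60, 1, 30, 129, 15, 193, 136] for k=0..6.
Cycle lengths of π_30 on ℤ/257ℤ: [32, 32, 32, 32, 32, 32, 32, 32, 1]; 9 cycles in total.
Σ(ℓ_i−1) = 257−9 = 248; sign = (−1)^248 = +1.
Zolotarev: (30|257) = +1, matching the cycle-count sign.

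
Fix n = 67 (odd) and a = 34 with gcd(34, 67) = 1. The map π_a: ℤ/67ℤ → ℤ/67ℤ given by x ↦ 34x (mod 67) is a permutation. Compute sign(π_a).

-1

Start at x=41: 41 → 54 → 27 → 47 → 57 → 62 → 31 → … (one orbit).
Cycle type of π: 66 + 1; total 2 cycles.
With 2 cycles on 67 points, sign = (−1)^{67−2} = -1.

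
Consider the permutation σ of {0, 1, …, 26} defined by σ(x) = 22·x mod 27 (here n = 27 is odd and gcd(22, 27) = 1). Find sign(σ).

+1

Trace 22: π^k(22) = [22, 25, 10, 4, 7, 19, 13] for k=0..6.
Cycle lengths of π_22 on ℤ/27ℤ: [9, 9, 3, 3, 1, 1, 1]; 7 cycles in total.
With 7 cycles on 27 points, sign = (−1)^{27−7} = +1.
Check: (22/27) = +1 by Zolotarev.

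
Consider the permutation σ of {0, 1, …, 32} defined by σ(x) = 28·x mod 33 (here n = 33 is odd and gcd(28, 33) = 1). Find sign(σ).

-1

Orbit of 1 under x↦28x: [1, 28, 25, 7, 31, 10, 16]… (length divides ord_33(28)).
The orbit structure of x ↦ 28x mod 33: 6 orbits of sizes [10, 10, 10, 1, 1, 1].
Σ(ℓ_i−1) = 33−6 = 27; sign = (−1)^27 = -1.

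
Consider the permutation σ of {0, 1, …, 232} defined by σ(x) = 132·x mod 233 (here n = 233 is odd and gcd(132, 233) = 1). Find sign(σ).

+1

Trace 167: π^k(167) = [167, 142, 104, 214, 55, 37, 224] for k=0..6.
The orbit structure of x ↦ 132x mod 233: 3 orbits of sizes [116, 116, 1].
n − c = 233 − 3 = 230; sign = (−1)^230 = +1.
Check: (132/233) = +1 by Zolotarev.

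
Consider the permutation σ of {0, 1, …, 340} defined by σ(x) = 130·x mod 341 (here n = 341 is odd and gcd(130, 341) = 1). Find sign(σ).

Trace 311: π^k(311) = [311, 192, 67, 185, 180, 212, 280] for k=0..6.
18 cycles of lengths [30, 30, 30, 30, 30, 30, 30, 30, 30, 30, 6, 6, 6, 6, 6, 5, 5, 1].
341 − 18 = 323 transpositions; sign(π) = (−1)^323 = -1.

-1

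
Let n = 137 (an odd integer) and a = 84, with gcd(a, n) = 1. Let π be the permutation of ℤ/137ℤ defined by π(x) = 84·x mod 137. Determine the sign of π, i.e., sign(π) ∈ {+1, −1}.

-1

Orbit of 127 under x↦84x: [127, 119, 132, 128, 66, 64, 33]… (length divides ord_137(84)).
Cycle type of π: 136 + 1; total 2 cycles.
With 2 cycles on 137 points, sign = (−1)^{137−2} = -1.
(84|137)_J = -1 (Zolotarev's lemma cross-check).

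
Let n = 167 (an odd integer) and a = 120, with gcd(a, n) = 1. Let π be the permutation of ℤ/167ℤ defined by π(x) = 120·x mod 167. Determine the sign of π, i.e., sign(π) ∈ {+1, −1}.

-1

Trace 1: π^k(1) = [1, 120, 38, 51, 108, 101, 96] for k=0..6.
Cycle lengths of π_120 on ℤ/167ℤ: [166, 1]; 2 cycles in total.
n − c = 167 − 2 = 165; sign = (−1)^165 = -1.
Via Zolotarev, sign(π_{120}) = (120|167) = -1.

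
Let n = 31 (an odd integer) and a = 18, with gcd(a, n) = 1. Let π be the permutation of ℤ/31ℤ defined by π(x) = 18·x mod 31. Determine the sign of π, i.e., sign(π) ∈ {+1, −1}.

+1

Trace 7: π^k(7) = [7, 2, 5, 28, 8, 20, 19] for k=0..6.
The orbit structure of x ↦ 18x mod 31: 3 orbits of sizes [15, 15, 1].
Σ(ℓ_i−1) = 31−3 = 28; sign = (−1)^28 = +1.
The Jacobi symbol (18|31) = +1 (Zolotarev) agrees.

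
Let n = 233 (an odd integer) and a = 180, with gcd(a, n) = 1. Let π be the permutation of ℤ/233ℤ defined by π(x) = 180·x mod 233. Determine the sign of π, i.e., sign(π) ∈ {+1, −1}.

-1

Trace 115: π^k(115) = [115, 196, 97, 218, 96, 38, 83] for k=0..6.
Decompose π into cycles: lengths [232, 1] (2 cycles, including the fixed point 0).
2 cycles on 233: each ℓ→(−1)^(ℓ−1), product (−1)^231 = -1.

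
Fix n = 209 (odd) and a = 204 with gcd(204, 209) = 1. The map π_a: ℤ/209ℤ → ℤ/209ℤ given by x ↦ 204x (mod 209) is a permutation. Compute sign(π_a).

+1

Orbit of 58 under x↦204x: [58, 128, 196, 65, 93, 162, 26]… (length divides ord_209(204)).
π_204 has 5 disjoint cycles with lengths [90, 90, 18, 10, 1] on {0,…,208}.
n − c = 209 − 5 = 204; sign = (−1)^204 = +1.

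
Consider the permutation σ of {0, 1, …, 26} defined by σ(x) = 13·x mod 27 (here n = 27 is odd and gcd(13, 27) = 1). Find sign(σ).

+1

Start at x=25: 25 → 1 → 13 → 7 → 10 → 22 → 16 → … (one orbit).
Cycle type of π: 9×2 + 3×2 + 1×3; total 7 cycles.
7 cycles on 27: each ℓ→(−1)^(ℓ−1), product (−1)^20 = +1.
Check: (13/27) = +1 by Zolotarev.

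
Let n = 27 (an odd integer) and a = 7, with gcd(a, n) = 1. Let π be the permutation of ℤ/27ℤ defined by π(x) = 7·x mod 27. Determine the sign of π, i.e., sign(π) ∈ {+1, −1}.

+1

Trace 16: π^k(16) = [16, 4, 1, 7, 22, 19, 25] for k=0..6.
7 cycles of lengths [9, 9, 3, 3, 1, 1, 1].
sign(π) = (−1)^{n − #cycles} = (−1)^{27−7} = (−1)^20 = +1.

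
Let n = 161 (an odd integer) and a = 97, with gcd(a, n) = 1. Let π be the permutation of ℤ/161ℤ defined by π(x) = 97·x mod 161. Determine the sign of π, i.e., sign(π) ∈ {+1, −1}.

Trace 20: π^k(20) = [20, 8, 132, 85, 34, 78, 160] for k=0..6.
11 cycles of lengths [22, 22, 22, 22, 22, 22, 22, 2, 2, 2, 1].
11 cycles on 161: each ℓ→(−1)^(ℓ−1), product (−1)^150 = +1.

+1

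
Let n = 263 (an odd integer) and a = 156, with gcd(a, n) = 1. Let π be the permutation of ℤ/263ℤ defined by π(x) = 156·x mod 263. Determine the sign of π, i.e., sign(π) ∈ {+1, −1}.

Orbit of 17 under x↦156x: [17, 22, 13, 187, 242, 143, 216]… (length divides ord_263(156)).
Decompose π into cycles: lengths [131, 131, 1] (3 cycles, including the fixed point 0).
3 cycles on 263: each ℓ→(−1)^(ℓ−1), product (−1)^260 = +1.

+1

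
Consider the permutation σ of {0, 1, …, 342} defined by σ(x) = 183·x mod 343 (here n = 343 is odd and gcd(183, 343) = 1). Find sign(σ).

+1

Start at x=218: 218 → 106 → 190 → 127 → 260 → 246 → 85 → … (one orbit).
Cycle lengths of π_183 on ℤ/343ℤ: [49, 49, 49, 49, 49, 49, 7, 7, 7, 7, 7, 7, 1, 1, 1, 1, 1, 1, 1]; 19 cycles in total.
19 cycles on 343: each ℓ→(−1)^(ℓ−1), product (−1)^324 = +1.
Check: (183/343) = +1 by Zolotarev.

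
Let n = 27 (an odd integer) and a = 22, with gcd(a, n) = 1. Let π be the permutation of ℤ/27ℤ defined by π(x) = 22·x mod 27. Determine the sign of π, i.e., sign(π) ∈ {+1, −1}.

Orbit of 10 under x↦22x: [10, 4, 7, 19, 13, 16, 1]… (length divides ord_27(22)).
The orbit structure of x ↦ 22x mod 27: 7 orbits of sizes [9, 9, 3, 3, 1, 1, 1].
27 − 7 = 20 transpositions; sign(π) = (−1)^20 = +1.
(22|27)_J = +1 (Zolotarev's lemma cross-check).

+1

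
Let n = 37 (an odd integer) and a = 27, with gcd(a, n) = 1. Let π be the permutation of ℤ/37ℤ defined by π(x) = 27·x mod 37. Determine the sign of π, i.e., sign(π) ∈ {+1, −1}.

+1

Start at x=11: 11 → 1 → 27 → 26 → 36 → 10 → 11 (one orbit).
7 cycles of lengths [6, 6, 6, 6, 6, 6, 1].
Σ(ℓ_i−1) = 37−7 = 30; sign = (−1)^30 = +1.
The Jacobi symbol (27|37) = +1 (Zolotarev) agrees.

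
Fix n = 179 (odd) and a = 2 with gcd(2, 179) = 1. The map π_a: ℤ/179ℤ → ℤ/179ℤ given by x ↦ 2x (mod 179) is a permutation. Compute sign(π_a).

Start at x=117: 117 → 55 → 110 → 41 → 82 → 164 → 149 → … (one orbit).
2 cycles of lengths [178, 1].
sign(π) = (−1)^{n − #cycles} = (−1)^{179−2} = (−1)^177 = -1.
Check: (2/179) = -1 by Zolotarev.

-1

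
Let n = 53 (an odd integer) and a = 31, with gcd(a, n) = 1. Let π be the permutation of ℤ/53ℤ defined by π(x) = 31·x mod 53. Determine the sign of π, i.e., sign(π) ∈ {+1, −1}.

Trace 39: π^k(39) = [39, 43, 8, 36, 3, 40, 21] for k=0..6.
π_31 has 2 disjoint cycles with lengths [52, 1] on {0,…,52}.
2 cycles on 53: each ℓ→(−1)^(ℓ−1), product (−1)^51 = -1.

-1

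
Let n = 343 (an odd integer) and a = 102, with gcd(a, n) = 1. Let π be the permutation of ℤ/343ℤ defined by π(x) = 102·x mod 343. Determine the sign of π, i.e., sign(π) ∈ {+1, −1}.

Trace 92: π^k(92) = [92, 123, 198, 302, 277, 128, 22] for k=0..6.
Cycle type of π: 147×2 + 21×2 + 3×2 + 1; total 7 cycles.
sign(π) = (−1)^{n − #cycles} = (−1)^{343−7} = (−1)^336 = +1.
Via Zolotarev, sign(π_{102}) = (102|343) = +1.

+1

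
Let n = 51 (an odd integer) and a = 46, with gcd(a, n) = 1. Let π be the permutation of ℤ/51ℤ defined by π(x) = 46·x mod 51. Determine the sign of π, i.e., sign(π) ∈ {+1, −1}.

Orbit of 1 under x↦46x: [1, 46, 25, 28, 13, 37, 19]… (length divides ord_51(46)).
6 cycles of lengths [16, 16, 16, 1, 1, 1].
With 6 cycles on 51 points, sign = (−1)^{51−6} = -1.

-1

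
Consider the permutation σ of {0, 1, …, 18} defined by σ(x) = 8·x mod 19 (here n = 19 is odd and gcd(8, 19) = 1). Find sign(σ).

Start at x=7: 7 → 18 → 11 → 12 → 1 → 8 → 7 (one orbit).
Cycle type of π: 6×3 + 1; total 4 cycles.
Σ(ℓ_i−1) = 19−4 = 15; sign = (−1)^15 = -1.

-1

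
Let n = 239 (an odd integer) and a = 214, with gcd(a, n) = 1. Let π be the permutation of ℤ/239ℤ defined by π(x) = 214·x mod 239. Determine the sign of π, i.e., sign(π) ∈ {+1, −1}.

Trace 98: π^k(98) = [98, 179, 66, 23, 142, 35, 81] for k=0..6.
2 cycles of lengths [238, 1].
239 − 2 = 237 transpositions; sign(π) = (−1)^237 = -1.
Via Zolotarev, sign(π_{214}) = (214|239) = -1.

-1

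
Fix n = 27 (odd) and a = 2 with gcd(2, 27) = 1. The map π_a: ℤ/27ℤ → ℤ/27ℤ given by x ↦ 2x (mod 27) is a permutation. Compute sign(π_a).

Orbit of 16 under x↦2x: [16, 5, 10, 20, 13, 26, 25]… (length divides ord_27(2)).
4 cycles of lengths [18, 6, 2, 1].
With 4 cycles on 27 points, sign = (−1)^{27−4} = -1.

-1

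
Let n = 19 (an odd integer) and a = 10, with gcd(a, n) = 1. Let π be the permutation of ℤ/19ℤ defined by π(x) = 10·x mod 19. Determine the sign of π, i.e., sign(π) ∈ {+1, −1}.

-1

Trace 1: π^k(1) = [1, 10, 5, 12, 6, 3, 11] for k=0..6.
π_10 has 2 disjoint cycles with lengths [18, 1] on {0,…,18}.
19 − 2 = 17 transpositions; sign(π) = (−1)^17 = -1.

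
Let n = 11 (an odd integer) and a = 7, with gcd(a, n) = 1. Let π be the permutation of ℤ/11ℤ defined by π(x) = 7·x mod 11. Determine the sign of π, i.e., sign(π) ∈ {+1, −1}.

-1

Start at x=2: 2 → 3 → 10 → 4 → 6 → 9 → 8 → … (one orbit).
2 cycles of lengths [10, 1].
11 − 2 = 9 transpositions; sign(π) = (−1)^9 = -1.
The Jacobi symbol (7|11) = -1 (Zolotarev) agrees.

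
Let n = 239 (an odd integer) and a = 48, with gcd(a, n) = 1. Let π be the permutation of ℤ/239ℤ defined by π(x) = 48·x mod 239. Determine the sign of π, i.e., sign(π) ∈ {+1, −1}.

+1

Trace 98: π^k(98) = [98, 163, 176, 83, 160, 32, 102] for k=0..6.
π_48 has 3 disjoint cycles with lengths [119, 119, 1] on {0,…,238}.
3 cycles on 239: each ℓ→(−1)^(ℓ−1), product (−1)^236 = +1.
The Jacobi symbol (48|239) = +1 (Zolotarev) agrees.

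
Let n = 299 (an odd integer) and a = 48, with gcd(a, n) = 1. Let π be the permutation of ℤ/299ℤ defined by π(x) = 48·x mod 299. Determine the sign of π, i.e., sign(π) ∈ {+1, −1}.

+1

Trace 144: π^k(144) = [144, 35, 185, 209, 165, 146, 131] for k=0..6.
π_48 has 15 disjoint cycles with lengths [33, 33, 33, 33, 33, 33, 33, 33, 11, 11, 3, 3, 3, 3, 1] on {0,…,298}.
15 cycles on 299: each ℓ→(−1)^(ℓ−1), product (−1)^284 = +1.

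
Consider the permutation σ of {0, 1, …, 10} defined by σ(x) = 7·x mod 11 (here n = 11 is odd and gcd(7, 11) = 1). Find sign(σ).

Start at x=9: 9 → 8 → 1 → 7 → 5 → 2 → 3 → … (one orbit).
2 cycles of lengths [10, 1].
11 − 2 = 9 transpositions; sign(π) = (−1)^9 = -1.
The Jacobi symbol (7|11) = -1 (Zolotarev) agrees.

-1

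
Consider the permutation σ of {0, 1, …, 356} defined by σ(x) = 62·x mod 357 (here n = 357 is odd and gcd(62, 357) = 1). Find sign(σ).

Trace 125: π^k(125) = [125, 253, 335, 64, 41, 43, 167] for k=0..6.
Cycle lengths of π_62 on ℤ/357ℤ: [16, 16, 16, 16, 16, 16, 16, 16, 16, 16, 16, 16, 16, 16, 16, 16, 16, 16, 16, 16, 16, 2, 2, 2, 2, 2, 2, 2, 2, 2, 2, 1]; 32 cycles in total.
Σ(ℓ_i−1) = 357−32 = 325; sign = (−1)^325 = -1.

-1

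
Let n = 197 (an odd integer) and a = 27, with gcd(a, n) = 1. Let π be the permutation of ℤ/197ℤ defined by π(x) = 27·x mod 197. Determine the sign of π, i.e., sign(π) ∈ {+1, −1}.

-1

Start at x=154: 154 → 21 → 173 → 140 → 37 → 14 → 181 → … (one orbit).
Decompose π into cycles: lengths [196, 1] (2 cycles, including the fixed point 0).
197 − 2 = 195 transpositions; sign(π) = (−1)^195 = -1.
Zolotarev: (27|197) = -1, matching the cycle-count sign.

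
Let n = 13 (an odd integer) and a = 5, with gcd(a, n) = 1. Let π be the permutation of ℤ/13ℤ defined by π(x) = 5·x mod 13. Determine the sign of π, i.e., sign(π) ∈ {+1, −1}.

-1

Orbit of 12 under x↦5x: [12, 8, 1, 5]… (length divides ord_13(5)).
The orbit structure of x ↦ 5x mod 13: 4 orbits of sizes [4, 4, 4, 1].
4 cycles on 13: each ℓ→(−1)^(ℓ−1), product (−1)^9 = -1.
The Jacobi symbol (5|13) = -1 (Zolotarev) agrees.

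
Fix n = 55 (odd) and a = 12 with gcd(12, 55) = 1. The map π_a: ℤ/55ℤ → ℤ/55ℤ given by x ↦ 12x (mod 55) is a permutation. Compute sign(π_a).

-1

Start at x=34: 34 → 23 → 1 → 12 → 34 (one orbit).
The orbit structure of x ↦ 12x mod 55: 22 orbits of sizes [4, 4, 4, 4, 4, 4, 4, 4, 4, 4, 4, 1, 1, 1, 1, 1, 1, 1, 1, 1, 1, 1].
55 − 22 = 33 transpositions; sign(π) = (−1)^33 = -1.
Via Zolotarev, sign(π_{12}) = (12|55) = -1.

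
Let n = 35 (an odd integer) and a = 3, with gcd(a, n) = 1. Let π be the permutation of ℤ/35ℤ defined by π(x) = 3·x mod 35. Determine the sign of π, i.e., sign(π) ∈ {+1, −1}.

+1

Trace 16: π^k(16) = [16, 13, 4, 12, 1, 3, 9] for k=0..6.
The orbit structure of x ↦ 3x mod 35: 5 orbits of sizes [12, 12, 6, 4, 1].
35 − 5 = 30 transpositions; sign(π) = (−1)^30 = +1.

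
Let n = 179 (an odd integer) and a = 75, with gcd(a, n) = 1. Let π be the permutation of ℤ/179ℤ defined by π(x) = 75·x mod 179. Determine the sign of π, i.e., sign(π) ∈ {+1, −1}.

+1

Trace 56: π^k(56) = [56, 83, 139, 43, 3, 46, 49] for k=0..6.
Decompose π into cycles: lengths [89, 89, 1] (3 cycles, including the fixed point 0).
3 cycles on 179: each ℓ→(−1)^(ℓ−1), product (−1)^176 = +1.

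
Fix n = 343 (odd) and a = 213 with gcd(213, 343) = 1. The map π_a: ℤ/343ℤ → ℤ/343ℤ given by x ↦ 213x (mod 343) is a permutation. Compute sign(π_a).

Trace 327: π^k(327) = [327, 22, 227, 331, 188, 256, 334] for k=0..6.
π_213 has 4 disjoint cycles with lengths [294, 42, 6, 1] on {0,…,342}.
n − c = 343 − 4 = 339; sign = (−1)^339 = -1.

-1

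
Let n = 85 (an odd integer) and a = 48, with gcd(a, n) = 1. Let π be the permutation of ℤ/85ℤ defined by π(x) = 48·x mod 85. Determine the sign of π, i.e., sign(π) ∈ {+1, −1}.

Trace 1: π^k(1) = [1, 48, 9, 7, 81, 63, 49] for k=0..6.
Cycle lengths of π_48 on ℤ/85ℤ: [16, 16, 16, 16, 16, 4, 1]; 7 cycles in total.
With 7 cycles on 85 points, sign = (−1)^{85−7} = +1.
The Jacobi symbol (48|85) = +1 (Zolotarev) agrees.

+1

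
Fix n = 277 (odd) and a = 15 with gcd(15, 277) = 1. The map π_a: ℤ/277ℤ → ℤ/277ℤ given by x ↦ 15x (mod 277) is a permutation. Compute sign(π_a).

-1

Trace 76: π^k(76) = [76, 32, 203, 275, 247, 104, 175] for k=0..6.
4 cycles of lengths [92, 92, 92, 1].
n − c = 277 − 4 = 273; sign = (−1)^273 = -1.
Via Zolotarev, sign(π_{15}) = (15|277) = -1.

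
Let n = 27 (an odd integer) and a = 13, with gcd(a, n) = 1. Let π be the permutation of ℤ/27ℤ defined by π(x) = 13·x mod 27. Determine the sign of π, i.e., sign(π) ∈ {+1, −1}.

Orbit of 25 under x↦13x: [25, 1, 13, 7, 10, 22, 16]… (length divides ord_27(13)).
π_13 has 7 disjoint cycles with lengths [9, 9, 3, 3, 1, 1, 1] on {0,…,26}.
With 7 cycles on 27 points, sign = (−1)^{27−7} = +1.
(13|27)_J = +1 (Zolotarev's lemma cross-check).

+1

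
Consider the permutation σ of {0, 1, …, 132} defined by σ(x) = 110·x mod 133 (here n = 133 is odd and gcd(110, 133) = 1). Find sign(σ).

+1

Trace 59: π^k(59) = [59, 106, 89, 81, 132, 23, 3] for k=0..6.
9 cycles of lengths [18, 18, 18, 18, 18, 18, 18, 6, 1].
sign(π) = (−1)^{n − #cycles} = (−1)^{133−9} = (−1)^124 = +1.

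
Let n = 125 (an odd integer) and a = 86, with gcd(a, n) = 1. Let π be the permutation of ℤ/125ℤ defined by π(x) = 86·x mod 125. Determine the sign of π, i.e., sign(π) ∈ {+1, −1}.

+1

Orbit of 56 under x↦86x: [56, 66, 51, 11, 71, 106, 116]… (length divides ord_125(86)).
The orbit structure of x ↦ 86x mod 125: 13 orbits of sizes [25, 25, 25, 25, 5, 5, 5, 5, 1, 1, 1, 1, 1].
n − c = 125 − 13 = 112; sign = (−1)^112 = +1.
Zolotarev: (86|125) = +1, matching the cycle-count sign.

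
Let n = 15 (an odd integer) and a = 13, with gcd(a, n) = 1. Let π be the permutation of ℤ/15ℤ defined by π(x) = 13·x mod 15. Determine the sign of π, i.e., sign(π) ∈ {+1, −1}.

-1

Trace 13: π^k(13) = [13, 4, 7, 1] for k=0..3.
Decompose π into cycles: lengths [4, 4, 4, 1, 1, 1] (6 cycles, including the fixed point 0).
6 cycles on 15: each ℓ→(−1)^(ℓ−1), product (−1)^9 = -1.
Check: (13/15) = -1 by Zolotarev.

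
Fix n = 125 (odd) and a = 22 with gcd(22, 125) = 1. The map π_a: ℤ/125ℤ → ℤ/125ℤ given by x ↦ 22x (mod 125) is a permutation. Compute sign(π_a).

-1

Orbit of 103 under x↦22x: [103, 16, 102, 119, 118, 96, 112]… (length divides ord_125(22)).
π_22 has 4 disjoint cycles with lengths [100, 20, 4, 1] on {0,…,124}.
4 cycles on 125: each ℓ→(−1)^(ℓ−1), product (−1)^121 = -1.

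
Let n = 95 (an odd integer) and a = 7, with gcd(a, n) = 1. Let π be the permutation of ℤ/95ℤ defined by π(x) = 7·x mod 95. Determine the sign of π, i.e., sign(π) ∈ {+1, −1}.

Start at x=7: 7 → 49 → 58 → 26 → 87 → 39 → 83 → … (one orbit).
Cycle type of π: 12×6 + 4 + 3×6 + 1; total 14 cycles.
95 − 14 = 81 transpositions; sign(π) = (−1)^81 = -1.
(7|95)_J = -1 (Zolotarev's lemma cross-check).

-1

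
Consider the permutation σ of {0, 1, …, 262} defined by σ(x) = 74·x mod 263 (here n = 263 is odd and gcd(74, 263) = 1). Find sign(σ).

+1

Orbit of 24 under x↦74x: [24, 198, 187, 162, 153, 13, 173]… (length divides ord_263(74)).
3 cycles of lengths [131, 131, 1].
3 cycles on 263: each ℓ→(−1)^(ℓ−1), product (−1)^260 = +1.
Zolotarev: (74|263) = +1, matching the cycle-count sign.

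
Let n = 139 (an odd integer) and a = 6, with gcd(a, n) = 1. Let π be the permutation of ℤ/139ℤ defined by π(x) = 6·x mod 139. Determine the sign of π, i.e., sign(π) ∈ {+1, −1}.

+1

Trace 6: π^k(6) = [6, 36, 77, 45, 131, 91, 129] for k=0..6.
Cycle lengths of π_6 on ℤ/139ℤ: [23, 23, 23, 23, 23, 23, 1]; 7 cycles in total.
With 7 cycles on 139 points, sign = (−1)^{139−7} = +1.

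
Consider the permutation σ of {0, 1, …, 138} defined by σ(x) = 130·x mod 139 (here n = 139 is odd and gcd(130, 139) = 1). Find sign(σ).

Trace 101: π^k(101) = [101, 64, 119, 41, 48, 124, 135] for k=0..6.
The orbit structure of x ↦ 130x mod 139: 2 orbits of sizes [138, 1].
n − c = 139 − 2 = 137; sign = (−1)^137 = -1.
Check: (130/139) = -1 by Zolotarev.

-1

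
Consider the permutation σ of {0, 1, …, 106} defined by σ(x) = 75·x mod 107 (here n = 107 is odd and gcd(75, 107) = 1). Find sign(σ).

Start at x=64: 64 → 92 → 52 → 48 → 69 → 39 → 36 → … (one orbit).
The orbit structure of x ↦ 75x mod 107: 3 orbits of sizes [53, 53, 1].
107 − 3 = 104 transpositions; sign(π) = (−1)^104 = +1.

+1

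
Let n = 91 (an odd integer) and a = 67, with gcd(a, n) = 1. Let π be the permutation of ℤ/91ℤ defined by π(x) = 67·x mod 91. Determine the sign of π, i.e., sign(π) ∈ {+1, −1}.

-1

Trace 9: π^k(9) = [9, 57, 88, 72, 1, 67, 30] for k=0..6.
Decompose π into cycles: lengths [12, 12, 12, 12, 12, 12, 12, 3, 3, 1] (10 cycles, including the fixed point 0).
With 10 cycles on 91 points, sign = (−1)^{91−10} = -1.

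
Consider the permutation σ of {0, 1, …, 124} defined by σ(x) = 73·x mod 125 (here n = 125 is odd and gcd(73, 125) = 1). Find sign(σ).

Start at x=42: 42 → 66 → 68 → 89 → 122 → 31 → 13 → … (one orbit).
Cycle lengths of π_73 on ℤ/125ℤ: [100, 20, 4, 1]; 4 cycles in total.
Σ(ℓ_i−1) = 125−4 = 121; sign = (−1)^121 = -1.

-1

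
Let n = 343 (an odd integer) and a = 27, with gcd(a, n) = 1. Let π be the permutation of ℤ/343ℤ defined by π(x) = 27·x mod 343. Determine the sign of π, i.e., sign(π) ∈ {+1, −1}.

-1

Orbit of 71 under x↦27x: [71, 202, 309, 111, 253, 314, 246]… (length divides ord_343(27)).
The orbit structure of x ↦ 27x mod 343: 10 orbits of sizes [98, 98, 98, 14, 14, 14, 2, 2, 2, 1].
With 10 cycles on 343 points, sign = (−1)^{343−10} = -1.
(27|343)_J = -1 (Zolotarev's lemma cross-check).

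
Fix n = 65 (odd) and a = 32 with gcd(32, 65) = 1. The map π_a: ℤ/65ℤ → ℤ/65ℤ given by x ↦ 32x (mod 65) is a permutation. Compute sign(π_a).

Orbit of 33 under x↦32x: [33, 16, 57, 4, 63, 1, 32]… (length divides ord_65(32)).
7 cycles of lengths [12, 12, 12, 12, 12, 4, 1].
65 − 7 = 58 transpositions; sign(π) = (−1)^58 = +1.
(32|65)_J = +1 (Zolotarev's lemma cross-check).

+1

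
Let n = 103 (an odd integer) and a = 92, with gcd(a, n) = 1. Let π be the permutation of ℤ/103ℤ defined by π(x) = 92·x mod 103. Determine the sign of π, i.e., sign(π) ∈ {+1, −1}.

+1

Trace 91: π^k(91) = [91, 29, 93, 7, 26, 23, 56] for k=0..6.
Cycle lengths of π_92 on ℤ/103ℤ: [51, 51, 1]; 3 cycles in total.
103 − 3 = 100 transpositions; sign(π) = (−1)^100 = +1.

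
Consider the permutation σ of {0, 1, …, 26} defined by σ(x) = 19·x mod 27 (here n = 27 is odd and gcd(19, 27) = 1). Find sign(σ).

Start at x=10: 10 → 1 → 19 → 10 (one orbit).
Cycle lengths of π_19 on ℤ/27ℤ: [3, 3, 3, 3, 3, 3, 1, 1, 1, 1, 1, 1, 1, 1, 1]; 15 cycles in total.
Σ(ℓ_i−1) = 27−15 = 12; sign = (−1)^12 = +1.
The Jacobi symbol (19|27) = +1 (Zolotarev) agrees.

+1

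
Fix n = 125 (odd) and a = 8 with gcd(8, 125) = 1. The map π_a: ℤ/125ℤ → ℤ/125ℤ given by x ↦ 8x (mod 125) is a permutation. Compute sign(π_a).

Start at x=9: 9 → 72 → 76 → 108 → 114 → 37 → 46 → … (one orbit).
The orbit structure of x ↦ 8x mod 125: 4 orbits of sizes [100, 20, 4, 1].
Σ(ℓ_i−1) = 125−4 = 121; sign = (−1)^121 = -1.

-1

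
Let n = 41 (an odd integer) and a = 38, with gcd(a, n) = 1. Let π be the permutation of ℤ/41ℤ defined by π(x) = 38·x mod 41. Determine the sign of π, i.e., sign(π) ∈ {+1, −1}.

Orbit of 27 under x↦38x: [27, 1, 38, 9, 14, 40, 3]… (length divides ord_41(38)).
π_38 has 6 disjoint cycles with lengths [8, 8, 8, 8, 8, 1] on {0,…,40}.
With 6 cycles on 41 points, sign = (−1)^{41−6} = -1.
Check: (38/41) = -1 by Zolotarev.

-1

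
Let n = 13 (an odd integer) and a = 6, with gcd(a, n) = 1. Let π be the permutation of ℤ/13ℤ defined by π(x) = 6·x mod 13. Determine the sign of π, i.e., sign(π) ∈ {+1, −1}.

-1

Start at x=10: 10 → 8 → 9 → 2 → 12 → 7 → 3 → … (one orbit).
Decompose π into cycles: lengths [12, 1] (2 cycles, including the fixed point 0).
13 − 2 = 11 transpositions; sign(π) = (−1)^11 = -1.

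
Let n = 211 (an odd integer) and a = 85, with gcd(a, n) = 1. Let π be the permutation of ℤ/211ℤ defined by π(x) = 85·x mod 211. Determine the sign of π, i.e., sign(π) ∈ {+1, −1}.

Start at x=111: 111 → 151 → 175 → 105 → 63 → 80 → 48 → … (one orbit).
Decompose π into cycles: lengths [210, 1] (2 cycles, including the fixed point 0).
211 − 2 = 209 transpositions; sign(π) = (−1)^209 = -1.
Via Zolotarev, sign(π_{85}) = (85|211) = -1.

-1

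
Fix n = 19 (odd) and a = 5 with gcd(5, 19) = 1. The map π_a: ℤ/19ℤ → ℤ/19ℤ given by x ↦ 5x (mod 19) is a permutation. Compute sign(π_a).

+1

Orbit of 4 under x↦5x: [4, 1, 5, 6, 11, 17, 9]… (length divides ord_19(5)).
3 cycles of lengths [9, 9, 1].
3 cycles on 19: each ℓ→(−1)^(ℓ−1), product (−1)^16 = +1.
Via Zolotarev, sign(π_{5}) = (5|19) = +1.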